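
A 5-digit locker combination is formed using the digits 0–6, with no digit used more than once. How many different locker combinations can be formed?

This is a permutation of 5 out of 7: P(7,5) = 7!/2!.
That product is 7 × 6 × 5 × 4 × 3 = 2520.

2520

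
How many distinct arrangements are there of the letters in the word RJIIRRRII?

The 9 letters of RJIIRRRII have repeats: I appearing 4 times and R appearing 4 times.
Dividing 9! = 362880 by 4!·4! = 576 for the repeated letters gives 630.

630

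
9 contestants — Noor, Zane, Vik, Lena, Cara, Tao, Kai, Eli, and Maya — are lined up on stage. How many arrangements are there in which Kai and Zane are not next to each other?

Of the 9! = 362880 arrangements, those with Kai and Zane adjacent number 2 × 8! = 80640 (treat the pair as a block with 2 internal orders).
Complementary counting: 362880 − 80640 = 282240.

282240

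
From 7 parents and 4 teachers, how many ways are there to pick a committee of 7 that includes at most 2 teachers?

155

Split by how many teachers are chosen (0 through 2).
Sum: C(4,0)·C(7,7) + C(4,1)·C(7,6) + C(4,2)·C(7,5) = 1 + 28 + 126 = 155.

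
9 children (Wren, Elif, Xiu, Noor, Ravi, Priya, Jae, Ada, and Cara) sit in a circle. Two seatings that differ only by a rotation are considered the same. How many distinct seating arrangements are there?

40320

Fix one person's seat to break rotational symmetry; the remaining 8 people can be arranged in (8)! = 40320 ways.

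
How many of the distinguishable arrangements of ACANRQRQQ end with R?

3360

Fix R in the last position and arrange the remaining 8 letters.
Those 8 letters have A appearing twice and Q appearing 3 times, giving (8)!/(3!·2!) = 3360.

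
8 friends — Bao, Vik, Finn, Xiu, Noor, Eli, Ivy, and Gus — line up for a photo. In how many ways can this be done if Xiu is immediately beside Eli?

10080

Glue Xiu and Eli into one block (2 internal orders), leaving 7 units to arrange in a row.
So the count is 2·(7)! = 10080.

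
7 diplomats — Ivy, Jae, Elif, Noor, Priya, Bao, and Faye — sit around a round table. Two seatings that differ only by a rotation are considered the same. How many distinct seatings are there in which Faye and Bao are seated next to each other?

240

Glue Faye and Bao into a block (2 internal orders). Seating 6 units around a circle gives (5)! arrangements.
So 2 × (5)! = 2 × 120 = 240.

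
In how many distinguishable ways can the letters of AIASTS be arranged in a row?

Letter multiplicities in AIASTS: A×2, I×1, S×2, T×1.
So there are 6! / (2!·2!) = 180 distinguishable arrangements.

180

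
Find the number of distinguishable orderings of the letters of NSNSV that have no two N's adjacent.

There are 5!/(2!·2!) = 30 arrangements of NSNSV in total.
If the two N's are adjacent, glue them into one block, leaving 4 items to arrange: (4)!/(2!) = 12 ways.
Subtracting, 30 − 12 = 18 arrangements keep the N's apart.

18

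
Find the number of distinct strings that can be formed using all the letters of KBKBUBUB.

The 8 letters of KBKBUBUB have repeats: B appearing 4 times, K appearing twice, and U appearing twice.
Dividing 8! = 40320 by 4!·2!·2! = 96 for the repeated letters gives 420.

420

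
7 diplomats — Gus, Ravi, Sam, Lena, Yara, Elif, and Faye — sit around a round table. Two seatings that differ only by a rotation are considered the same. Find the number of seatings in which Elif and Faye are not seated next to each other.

480

Without the restriction there are (6)! = 720 seatings.
Those with Elif next to Faye: fuse the pair into one unit and seat 6 units around a circle — 2·(5)! = 240.
Subtracting, 720 − 240 = 480.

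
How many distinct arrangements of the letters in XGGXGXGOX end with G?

Fix G in the last position and arrange the remaining 8 letters.
Those 8 letters have G appearing 3 times and X appearing 4 times, giving (8)!/(4!·3!) = 280.

280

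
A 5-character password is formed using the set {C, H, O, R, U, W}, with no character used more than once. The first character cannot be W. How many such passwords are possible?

The first character has 6−1 = 5 choices (anything except W).
The remaining 4 characters are filled from the other 5 symbols without repetition: 5 × 4 × 3 × 2 = 120.
Total: 5 × 120 = 600.

600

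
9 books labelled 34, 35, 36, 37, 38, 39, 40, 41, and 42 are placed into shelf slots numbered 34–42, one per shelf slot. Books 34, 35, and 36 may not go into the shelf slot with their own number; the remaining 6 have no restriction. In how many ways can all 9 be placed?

Let Aᵢ (for i ∈ {34, 35, 36}) be the placements that put book i in its forbidden shelf slot. Any j of these fix j positions, leaving (9−j)! ways to fill the rest, and there are C(3,j) ways to pick which j.
By inclusion–exclusion, the number of valid placements is Σ_{j=0}^{3} (−1)^j C(3,j)·(9−j)!.
Computing: 362880 − 120960 + 15120 − 720 = 256320.

256320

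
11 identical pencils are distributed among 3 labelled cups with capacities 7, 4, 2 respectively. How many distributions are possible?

By stars and bars, unrestricted non-negative solutions to x_1+…+x_3 = 11 number C(11+2,2) = 78.
Subtract solutions that violate a single cap (substitute x_i' = x_i − (cap_i+1)): x_1 ≥ 8 gives C(5,2) = 10; x_2 ≥ 5 gives C(8,2) = 28; x_3 ≥ 3 gives C(10,2) = 45. Together 83.
Add back pairs where two caps are both exceeded: 0 + 1 + 10 = 11.
By inclusion–exclusion the count is 78 − 83 + 11 = 6.

6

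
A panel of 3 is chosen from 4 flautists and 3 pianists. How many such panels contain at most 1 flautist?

13

Split by how many flautists are chosen (0 through 1).
Sum: C(4,0)·C(3,3) + C(4,1)·C(3,2) = 1 + 12 = 13.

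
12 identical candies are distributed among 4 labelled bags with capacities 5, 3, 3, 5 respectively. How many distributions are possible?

Without the upper bounds there are C(15,3) = 455 ways to split 12 among 4 bags.
Subtract solutions that violate a single cap (substitute x_i' = x_i − (cap_i+1)): x_1 ≥ 6 gives C(9,3) = 84; x_2 ≥ 4 gives C(11,3) = 165; x_3 ≥ 4 gives C(11,3) = 165; x_4 ≥ 6 gives C(9,3) = 84. Together 498.
Add back pairs where two caps are both exceeded: 10 + 10 + 1 + 35 + 10 + 10 = 76.
By inclusion–exclusion the count is 455 − 498 + 76 = 33.

33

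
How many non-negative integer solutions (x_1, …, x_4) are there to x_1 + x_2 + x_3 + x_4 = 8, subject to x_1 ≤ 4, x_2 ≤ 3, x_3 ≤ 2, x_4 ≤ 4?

40

Ignoring the caps, the number of non-negative solutions to x_1+…+x_4 = 8 is C(11,3) = 165.
Subtract solutions that violate a single cap (substitute x_i' = x_i − (cap_i+1)): x_1 ≥ 5 gives C(6,3) = 20; x_2 ≥ 4 gives C(7,3) = 35; x_3 ≥ 3 gives C(8,3) = 56; x_4 ≥ 5 gives C(6,3) = 20. Together 131.
Add back pairs where two caps are both exceeded: 0 + 1 + 0 + 4 + 0 + 1 = 6.
By inclusion–exclusion the count is 165 − 131 + 6 = 40.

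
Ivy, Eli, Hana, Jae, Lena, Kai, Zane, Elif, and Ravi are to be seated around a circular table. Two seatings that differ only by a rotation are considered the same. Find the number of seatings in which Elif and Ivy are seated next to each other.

10080

Treat {Elif, Ivy} as one unit (2 internal orders) and seat the resulting 8 units around the table: (7)! circular arrangements.
So 2 × (7)! = 2 × 5040 = 10080.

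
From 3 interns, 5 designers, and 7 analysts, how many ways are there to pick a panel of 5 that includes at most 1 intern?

2277

Split by how many interns are chosen (0 through 1).
Sum: C(3,0)·C(12,5) + C(3,1)·C(12,4) = 792 + 1485 = 2277.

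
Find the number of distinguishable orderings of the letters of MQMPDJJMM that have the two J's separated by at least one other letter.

5880

There are 9!/(4!·2!) = 7560 arrangements of MQMPDJJMM in total.
Arrangements with the J's together: treat JJ as one letter, giving (8)!/(4!) = 1680.
Hence 7560 − 1680 = 5880.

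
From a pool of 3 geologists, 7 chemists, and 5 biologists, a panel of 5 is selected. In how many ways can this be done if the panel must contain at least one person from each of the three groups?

1925

Total 5-person selections from all 15: C(15,5) = 3003.
Subtract selections that omit an entire group: no geologists → C(12,5) = 792; no chemists → C(8,5) = 56; no biologists → C(10,5) = 252.
Add back selections omitting two groups (i.e. drawn from a single group): C(3,5) + C(7,5) + C(5,5) = 22.
By inclusion–exclusion: 3003 − 1100 + 22 = 1925.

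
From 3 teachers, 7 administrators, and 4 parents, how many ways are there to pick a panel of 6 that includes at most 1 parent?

Split by how many parents are chosen (0 through 1).
Sum: C(4,0)·C(10,6) + C(4,1)·C(10,5) = 210 + 1008 = 1218.

1218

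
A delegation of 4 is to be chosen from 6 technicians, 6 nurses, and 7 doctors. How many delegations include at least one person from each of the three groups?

2016

With no constraint there are C(19,4) = 3876 possible selections.
Subtract selections that omit an entire group: no technicians → C(13,4) = 715; no nurses → C(13,4) = 715; no doctors → C(12,4) = 495.
Add back selections omitting two groups (i.e. drawn from a single group): C(6,4) + C(6,4) + C(7,4) = 65.
By inclusion–exclusion: 3876 − 1925 + 65 = 2016.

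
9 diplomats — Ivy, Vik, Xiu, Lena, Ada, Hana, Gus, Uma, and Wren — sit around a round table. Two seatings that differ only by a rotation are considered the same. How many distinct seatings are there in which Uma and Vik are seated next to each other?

Treat {Uma, Vik} as one unit (2 internal orders) and seat the resulting 8 units around the table: (7)! circular arrangements.
So 2 × (7)! = 2 × 5040 = 10080.

10080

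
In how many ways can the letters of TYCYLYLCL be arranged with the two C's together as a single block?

Treat the 2 copies of C as a single block. The multiset to arrange is then {CC, L, L, L, T, Y, Y, Y}, 8 items in all.
That gives (8)!/(3!·3!) = 1120 arrangements.

1120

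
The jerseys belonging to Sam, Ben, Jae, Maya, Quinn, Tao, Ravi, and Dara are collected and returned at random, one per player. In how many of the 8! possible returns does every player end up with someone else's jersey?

Count assignments avoiding every fixed point. For any j of the 8 players fixed to their old jersey, the other 8−j can be arranged in (8−j)! ways.
By inclusion–exclusion this is Σ_{j=0}^{8} (−1)^j C(8,j)·(8−j)!.
Computing: 40320 − 40320 + 20160 − 6720 + 1680 − 336 + 56 − 8 + 1 = 14833.

14833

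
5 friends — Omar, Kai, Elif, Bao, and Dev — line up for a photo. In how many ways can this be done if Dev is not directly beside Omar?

There are 5! = 120 arrangements in all. If Dev and Omar are adjacent, merging them into one block gives 2·(4)! = 48 arrangements.
So 120 − 48 = 72 arrangements keep them apart.

72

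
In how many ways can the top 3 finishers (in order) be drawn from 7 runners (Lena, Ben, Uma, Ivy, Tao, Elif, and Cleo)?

This is an ordered selection of 3 from 7: P(7,3).
That gives 7 × 6 × 5 = 210.

210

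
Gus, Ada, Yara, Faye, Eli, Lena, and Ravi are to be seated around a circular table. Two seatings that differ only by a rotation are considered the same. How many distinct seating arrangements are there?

Fix one person's seat to break rotational symmetry; the remaining 6 people can be arranged in (6)! = 720 ways.

720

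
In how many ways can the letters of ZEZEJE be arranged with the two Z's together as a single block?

Treat the 2 copies of Z as a single block. The multiset to arrange is then {ZZ, E, E, E, J}, 5 items in all.
That gives (5)!/(3!) = 20 arrangements.

20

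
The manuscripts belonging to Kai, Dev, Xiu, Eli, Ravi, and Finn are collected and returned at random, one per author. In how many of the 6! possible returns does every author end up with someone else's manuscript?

265

This is the derangement count D_6: permutations of 6 items with no fixed point.
By inclusion–exclusion this is Σ_{j=0}^{6} (−1)^j C(6,j)·(6−j)!.
Computing: 720 − 720 + 360 − 120 + 30 − 6 + 1 = 265.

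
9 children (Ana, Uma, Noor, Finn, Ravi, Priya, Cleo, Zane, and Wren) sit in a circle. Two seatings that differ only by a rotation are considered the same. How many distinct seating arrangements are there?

40320

Seat Ana anywhere (absorbing the rotational symmetry), then permute the other 8: (8)! = 40320.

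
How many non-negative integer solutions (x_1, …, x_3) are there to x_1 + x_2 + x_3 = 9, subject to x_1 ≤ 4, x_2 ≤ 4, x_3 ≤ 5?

Ignoring the caps, the number of non-negative solutions to x_1+…+x_3 = 9 is C(11,2) = 55.
Subtract solutions that violate a single cap (substitute x_i' = x_i − (cap_i+1)): x_1 ≥ 5 gives C(6,2) = 15; x_2 ≥ 5 gives C(6,2) = 15; x_3 ≥ 6 gives C(5,2) = 10. Together 40.
No two caps can be exceeded simultaneously, so the pair terms are all 0.
By inclusion–exclusion the count is 55 − 40 + 0 = 15.

15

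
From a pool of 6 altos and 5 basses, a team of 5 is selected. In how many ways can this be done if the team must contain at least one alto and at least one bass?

455

Unrestricted: C(11,5) = 462 ways to pick any 5 of the 11.
Selections missing a whole group: no altos → C(5,5) = 1; no basses → C(6,5) = 6.
Both groups omitted at once is impossible, so 462 − 7 = 455.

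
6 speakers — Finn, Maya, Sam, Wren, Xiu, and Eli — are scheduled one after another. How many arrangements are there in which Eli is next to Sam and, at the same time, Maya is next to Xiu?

Treat {Eli,Sam} as one block (2 orders) and {Maya,Xiu} as another (2 orders).
That leaves 4 units to arrange: 2 × 2 × 4! = 4 × 24 = 96.

96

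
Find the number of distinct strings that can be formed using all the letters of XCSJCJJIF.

30240

XCSJCJJIF has 9 letters with C appearing twice and J appearing 3 times.
Dividing 9! = 362880 by 3!·2! = 12 for the repeated letters gives 30240.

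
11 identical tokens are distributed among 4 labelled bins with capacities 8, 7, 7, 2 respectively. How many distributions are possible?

Ignoring the caps, the number of non-negative solutions to x_1+…+x_4 = 11 is C(14,3) = 364.
Subtract solutions that violate a single cap (substitute x_i' = x_i − (cap_i+1)): x_1 ≥ 9 gives C(5,3) = 10; x_2 ≥ 8 gives C(6,3) = 20; x_3 ≥ 8 gives C(6,3) = 20; x_4 ≥ 3 gives C(11,3) = 165. Together 215.
Add back pairs where two caps are both exceeded: 0 + 0 + 0 + 0 + 1 + 1 = 2.
By inclusion–exclusion the count is 364 − 215 + 2 = 151.

151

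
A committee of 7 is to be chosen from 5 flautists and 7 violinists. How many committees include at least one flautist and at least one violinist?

Unrestricted: C(12,7) = 792 ways to pick any 7 of the 12.
Selections missing a whole group: no flautists → C(7,7) = 1; no violinists → C(5,7) = 0.
Both groups omitted at once is impossible, so 792 − 1 = 791.

791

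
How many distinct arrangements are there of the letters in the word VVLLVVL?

VVLLVVL has 7 letters with L appearing 3 times and V appearing 4 times.
So there are 7! / (4!·3!) = 35 distinguishable arrangements.

35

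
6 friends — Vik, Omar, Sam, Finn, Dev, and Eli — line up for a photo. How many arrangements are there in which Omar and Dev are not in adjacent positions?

There are 6! = 720 arrangements in all. If Omar and Dev are adjacent, merging them into one block gives 2·(5)! = 240 arrangements.
So 720 − 240 = 480 arrangements keep them apart.

480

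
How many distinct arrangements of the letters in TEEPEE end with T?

5

Fix T in the last position and arrange the remaining 5 letters.
Those 5 letters have E appearing 4 times, giving (5)!/(4!) = 5.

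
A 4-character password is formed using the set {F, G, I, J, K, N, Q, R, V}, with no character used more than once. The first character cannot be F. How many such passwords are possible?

2688

The first character has 9−1 = 8 choices (anything except F).
The remaining 3 characters are filled from the other 8 symbols without repetition: 8 × 7 × 6 = 336.
Total: 8 × 336 = 2688.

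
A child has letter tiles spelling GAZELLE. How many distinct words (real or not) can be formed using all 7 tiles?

The 7 letters of GAZELLE have repeats: E appearing twice and L appearing twice.
So there are 7! / (2!·2!) = 1260 distinguishable arrangements.

1260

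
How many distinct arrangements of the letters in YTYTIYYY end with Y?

Fix Y in the last position and arrange the remaining 7 letters.
Those 7 letters have T appearing twice and Y appearing 4 times, giving (7)!/(4!·2!) = 105.

105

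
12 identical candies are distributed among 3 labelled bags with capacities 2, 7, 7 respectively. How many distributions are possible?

By stars and bars, unrestricted non-negative solutions to x_1+…+x_3 = 12 number C(12+2,2) = 91.
Subtract solutions that violate a single cap (substitute x_i' = x_i − (cap_i+1)): x_1 ≥ 3 gives C(11,2) = 55; x_2 ≥ 8 gives C(6,2) = 15; x_3 ≥ 8 gives C(6,2) = 15. Together 85.
Add back pairs where two caps are both exceeded: 3 + 3 + 0 = 6.
By inclusion–exclusion the count is 91 − 85 + 6 = 12.

12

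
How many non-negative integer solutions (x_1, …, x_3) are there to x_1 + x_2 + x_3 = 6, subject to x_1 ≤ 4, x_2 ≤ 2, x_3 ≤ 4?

Ignoring the caps, the number of non-negative solutions to x_1+…+x_3 = 6 is C(8,2) = 28.
Subtract solutions that violate a single cap (substitute x_i' = x_i − (cap_i+1)): x_1 ≥ 5 gives C(3,2) = 3; x_2 ≥ 3 gives C(5,2) = 10; x_3 ≥ 5 gives C(3,2) = 3. Together 16.
No two caps can be exceeded simultaneously, so the pair terms are all 0.
By inclusion–exclusion the count is 28 − 16 + 0 = 12.

12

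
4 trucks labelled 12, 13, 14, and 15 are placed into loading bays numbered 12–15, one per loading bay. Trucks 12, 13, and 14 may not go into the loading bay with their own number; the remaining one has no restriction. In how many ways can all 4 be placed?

11

Let Aᵢ (for i ∈ {12, 13, 14}) be the placements that put truck i in its forbidden loading bay. Any j of these fix j positions, leaving (4−j)! ways to fill the rest, and there are C(3,j) ways to pick which j.
By inclusion–exclusion, the number of valid placements is Σ_{j=0}^{3} (−1)^j C(3,j)·(4−j)!.
Computing: 24 − 18 + 6 − 1 = 11.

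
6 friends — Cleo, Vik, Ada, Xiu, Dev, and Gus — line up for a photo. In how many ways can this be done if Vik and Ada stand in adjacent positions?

Treat {Vik, Ada} as a single unit. There are 5 units to order, and the pair itself can be ordered 2 ways.
That gives 2 × 5! = 2 × 120 = 240.

240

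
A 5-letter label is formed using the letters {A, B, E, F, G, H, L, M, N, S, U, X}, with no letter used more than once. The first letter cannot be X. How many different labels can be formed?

The first letter has 12−1 = 11 choices (anything except X).
The remaining 4 letters are filled from the other 11 symbols without repetition: 11 × 10 × 9 × 8 = 7920.
Total: 11 × 7920 = 87120.

87120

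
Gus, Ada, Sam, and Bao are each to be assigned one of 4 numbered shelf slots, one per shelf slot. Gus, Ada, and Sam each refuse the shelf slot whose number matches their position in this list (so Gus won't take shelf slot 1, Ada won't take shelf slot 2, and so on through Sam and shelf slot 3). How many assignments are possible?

Let Aᵢ (for i ∈ {1, 2, 3}) be the placements that put person i in their forbidden shelf slot. Any j of these fix j positions, leaving (4−j)! ways to fill the rest, and there are C(3,j) ways to pick which j.
By inclusion–exclusion, the number of valid placements is Σ_{j=0}^{3} (−1)^j C(3,j)·(4−j)!.
Computing: 24 − 18 + 6 − 1 = 11.

11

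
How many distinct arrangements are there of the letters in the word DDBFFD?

Letter multiplicities in DDBFFD: B×1, D×3, F×2.
Dividing 6! = 720 by 3!·2! = 12 for the repeated letters gives 60.

60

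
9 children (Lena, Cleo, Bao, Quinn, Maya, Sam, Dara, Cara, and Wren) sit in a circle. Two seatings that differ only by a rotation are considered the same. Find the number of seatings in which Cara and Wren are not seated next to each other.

30240

Without the restriction there are (8)! = 40320 seatings.
Those with Cara next to Wren: fuse the pair into one unit and seat 8 units around a circle — 2·(7)! = 10080.
Subtracting, 40320 − 10080 = 30240.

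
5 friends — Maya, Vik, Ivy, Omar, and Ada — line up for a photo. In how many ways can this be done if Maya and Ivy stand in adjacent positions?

48

Treat {Maya, Ivy} as a single unit. There are 4 units to order, and the pair itself can be ordered 2 ways.
So the count is 2·(4)! = 48.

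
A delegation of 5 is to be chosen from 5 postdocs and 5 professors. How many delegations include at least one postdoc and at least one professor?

250

Unrestricted: C(10,5) = 252 ways to pick any 5 of the 10.
Subtract selections that omit an entire group: no postdocs → C(5,5) = 1; no professors → C(5,5) = 1.
Both groups omitted at once is impossible, so 252 − 2 = 250.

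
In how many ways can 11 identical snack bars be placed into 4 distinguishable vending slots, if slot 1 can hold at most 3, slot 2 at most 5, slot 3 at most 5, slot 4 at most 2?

30

Without the upper bounds there are C(14,3) = 364 ways to split 11 among 4 vending slots.
Subtract solutions that violate a single cap (substitute x_i' = x_i − (cap_i+1)): x_1 ≥ 4 gives C(10,3) = 120; x_2 ≥ 6 gives C(8,3) = 56; x_3 ≥ 6 gives C(8,3) = 56; x_4 ≥ 3 gives C(11,3) = 165. Together 397.
Add back pairs where two caps are both exceeded: 4 + 4 + 35 + 0 + 10 + 10 = 63.
By inclusion–exclusion the count is 364 − 397 + 63 = 30.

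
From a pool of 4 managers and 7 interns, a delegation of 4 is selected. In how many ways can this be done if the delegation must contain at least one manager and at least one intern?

With no constraint there are C(11,4) = 330 possible selections.
Subtract selections that omit an entire group: no managers → C(7,4) = 35; no interns → C(4,4) = 1.
Both groups omitted at once is impossible, so 330 − 36 = 294.

294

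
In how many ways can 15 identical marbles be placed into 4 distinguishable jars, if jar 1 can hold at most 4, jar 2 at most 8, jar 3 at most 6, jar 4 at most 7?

196

Ignoring the caps, the number of non-negative solutions to x_1+…+x_4 = 15 is C(18,3) = 816.
Subtract solutions that violate a single cap (substitute x_i' = x_i − (cap_i+1)): x_1 ≥ 5 gives C(13,3) = 286; x_2 ≥ 9 gives C(9,3) = 84; x_3 ≥ 7 gives C(11,3) = 165; x_4 ≥ 8 gives C(10,3) = 120. Together 655.
Add back pairs where two caps are both exceeded: 4 + 20 + 10 + 0 + 0 + 1 = 35.
By inclusion–exclusion the count is 816 − 655 + 35 = 196.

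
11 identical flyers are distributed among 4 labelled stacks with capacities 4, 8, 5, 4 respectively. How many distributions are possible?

136

By stars and bars, unrestricted non-negative solutions to x_1+…+x_4 = 11 number C(11+3,3) = 364.
Subtract solutions that violate a single cap (substitute x_i' = x_i − (cap_i+1)): x_1 ≥ 5 gives C(9,3) = 84; x_2 ≥ 9 gives C(5,3) = 10; x_3 ≥ 6 gives C(8,3) = 56; x_4 ≥ 5 gives C(9,3) = 84. Together 234.
Add back pairs where two caps are both exceeded: 0 + 1 + 4 + 0 + 0 + 1 = 6.
By inclusion–exclusion the count is 364 − 234 + 6 = 136.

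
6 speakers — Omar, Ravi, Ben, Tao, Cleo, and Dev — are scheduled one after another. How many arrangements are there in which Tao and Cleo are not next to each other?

480

Of the 6! = 720 arrangements, those with Tao and Cleo adjacent number 2 × 5! = 240 (treat the pair as a block with 2 internal orders).
Complementary counting: 720 − 240 = 480.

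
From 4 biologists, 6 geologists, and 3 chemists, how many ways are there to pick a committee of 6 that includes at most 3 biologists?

1680

Split by how many biologists are chosen (0 through 3).
Sum: C(4,0)·C(9,6) + C(4,1)·C(9,5) + C(4,2)·C(9,4) + C(4,3)·C(9,3) = 84 + 504 + 756 + 336 = 1680.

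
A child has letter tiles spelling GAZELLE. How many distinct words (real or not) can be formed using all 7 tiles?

The 7 letters of GAZELLE have repeats: E appearing twice and L appearing twice.
Dividing 7! = 5040 by 2!·2! = 4 for the repeated letters gives 1260.

1260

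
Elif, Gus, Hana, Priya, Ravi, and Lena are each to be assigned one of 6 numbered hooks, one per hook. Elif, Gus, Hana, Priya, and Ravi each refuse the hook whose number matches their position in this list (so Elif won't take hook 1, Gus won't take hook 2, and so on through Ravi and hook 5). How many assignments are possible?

309

Let Aᵢ (for 1 ≤ i ≤ 5) be the placements that put person i in their forbidden hook. Any j of these fix j positions, leaving (6−j)! ways to fill the rest, and there are C(5,j) ways to pick which j.
By inclusion–exclusion, the number of valid placements is Σ_{j=0}^{5} (−1)^j C(5,j)·(6−j)!.
Computing: 720 − 600 + 240 − 60 + 10 − 1 = 309.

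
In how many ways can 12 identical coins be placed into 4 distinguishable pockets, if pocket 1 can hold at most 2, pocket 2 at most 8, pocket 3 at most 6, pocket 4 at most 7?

139

By stars and bars, unrestricted non-negative solutions to x_1+…+x_4 = 12 number C(12+3,3) = 455.
Subtract solutions that violate a single cap (substitute x_i' = x_i − (cap_i+1)): x_1 ≥ 3 gives C(12,3) = 220; x_2 ≥ 9 gives C(6,3) = 20; x_3 ≥ 7 gives C(8,3) = 56; x_4 ≥ 8 gives C(7,3) = 35. Together 331.
Add back pairs where two caps are both exceeded: 1 + 10 + 4 + 0 + 0 + 0 = 15.
By inclusion–exclusion the count is 455 − 331 + 15 = 139.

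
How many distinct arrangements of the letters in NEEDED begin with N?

Fix N in the first position and arrange the remaining 5 letters.
Those 5 letters have D appearing twice and E appearing 3 times, giving (5)!/(3!·2!) = 10.

10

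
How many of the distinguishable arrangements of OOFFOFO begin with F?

With the first slot taken by F, it remains to arrange the other 6 letters (OOFOFO).
Those 6 letters have F appearing twice and O appearing 4 times, giving (6)!/(4!·2!) = 15.

15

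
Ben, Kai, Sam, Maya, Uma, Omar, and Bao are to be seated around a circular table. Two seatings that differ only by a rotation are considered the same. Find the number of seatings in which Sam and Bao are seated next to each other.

240

Glue Sam and Bao into a block (2 internal orders). Seating 6 units around a circle gives (5)! arrangements.
So 2 × (5)! = 2 × 120 = 240.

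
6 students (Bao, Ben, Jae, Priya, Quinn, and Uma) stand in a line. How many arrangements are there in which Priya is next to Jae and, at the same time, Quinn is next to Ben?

Treat {Priya,Jae} as one block (2 orders) and {Quinn,Ben} as another (2 orders).
That leaves 4 units to arrange: 2 × 2 × 4! = 4 × 24 = 96.

96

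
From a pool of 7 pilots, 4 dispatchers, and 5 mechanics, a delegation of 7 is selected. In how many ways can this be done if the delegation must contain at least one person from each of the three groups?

10283

Total 7-person selections from all 16: C(16,7) = 11440.
Subtract selections that omit an entire group: no pilots → C(9,7) = 36; no dispatchers → C(12,7) = 792; no mechanics → C(11,7) = 330.
Add back selections omitting two groups (i.e. drawn from a single group): C(7,7) + C(4,7) + C(5,7) = 1.
By inclusion–exclusion: 11440 − 1158 + 1 = 10283.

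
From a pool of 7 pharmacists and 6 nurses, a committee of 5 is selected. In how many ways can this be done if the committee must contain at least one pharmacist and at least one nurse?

Total 5-person selections from all 13: C(13,5) = 1287.
Selections missing a whole group: no pharmacists → C(6,5) = 6; no nurses → C(7,5) = 21.
Both groups omitted at once is impossible, so 1287 − 27 = 1260.

1260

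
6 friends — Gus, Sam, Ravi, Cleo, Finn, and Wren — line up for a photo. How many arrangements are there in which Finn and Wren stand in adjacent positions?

Place the 4 others and the Finn-Wren pair as 5 objects in a line; the pair has 2 internal arrangements.
So the count is 2·(5)! = 240.

240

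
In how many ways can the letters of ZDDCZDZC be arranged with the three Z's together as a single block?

60

Treat the 3 copies of Z as a single block. The multiset to arrange is then {ZZZ, C, C, D, D, D}, 6 items in all.
That gives (6)!/(3!·2!) = 60 arrangements.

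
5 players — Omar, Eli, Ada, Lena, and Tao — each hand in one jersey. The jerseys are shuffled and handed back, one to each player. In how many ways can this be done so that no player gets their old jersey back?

44

This is the derangement count D_5: permutations of 5 items with no fixed point.
By inclusion–exclusion this is Σ_{j=0}^{5} (−1)^j C(5,j)·(5−j)!.
Computing: 120 − 120 + 60 − 20 + 5 − 1 = 44.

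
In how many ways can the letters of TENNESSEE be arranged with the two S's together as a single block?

840

Treat the 2 copies of S as a single block. The multiset to arrange is then {SS, E, E, E, E, N, N, T}, 8 items in all.
That gives (8)!/(4!·2!) = 840 arrangements.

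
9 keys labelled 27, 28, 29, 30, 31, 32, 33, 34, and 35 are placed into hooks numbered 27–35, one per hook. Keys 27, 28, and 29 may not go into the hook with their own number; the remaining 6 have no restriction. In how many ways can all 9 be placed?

Let Aᵢ (for i ∈ {27, 28, 29}) be the placements that put key i in its forbidden hook. Any j of these fix j positions, leaving (9−j)! ways to fill the rest, and there are C(3,j) ways to pick which j.
By inclusion–exclusion, the number of valid placements is Σ_{j=0}^{3} (−1)^j C(3,j)·(9−j)!.
Computing: 362880 − 120960 + 15120 − 720 = 256320.

256320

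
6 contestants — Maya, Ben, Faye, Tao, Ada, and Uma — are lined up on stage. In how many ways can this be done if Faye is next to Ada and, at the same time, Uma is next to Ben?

Treat {Faye,Ada} as one block (2 orders) and {Uma,Ben} as another (2 orders).
That leaves 4 units to arrange: 2 × 2 × 4! = 4 × 24 = 96.

96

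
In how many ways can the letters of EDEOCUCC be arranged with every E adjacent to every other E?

840

Treat the 2 copies of E as a single block. The multiset to arrange is then {EE, C, C, C, D, O, U}, 7 items in all.
That gives (7)!/(3!) = 840 arrangements.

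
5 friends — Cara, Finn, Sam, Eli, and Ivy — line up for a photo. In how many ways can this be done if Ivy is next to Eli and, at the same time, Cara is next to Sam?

24

Treat {Ivy,Eli} as one block (2 orders) and {Cara,Sam} as another (2 orders).
That leaves 3 units to arrange: 2 × 2 × 3! = 4 × 6 = 24.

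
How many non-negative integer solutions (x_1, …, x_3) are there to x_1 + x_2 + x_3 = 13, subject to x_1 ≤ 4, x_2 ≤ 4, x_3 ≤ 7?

By stars and bars, unrestricted non-negative solutions to x_1+…+x_3 = 13 number C(13+2,2) = 105.
Subtract solutions that violate a single cap (substitute x_i' = x_i − (cap_i+1)): x_1 ≥ 5 gives C(10,2) = 45; x_2 ≥ 5 gives C(10,2) = 45; x_3 ≥ 8 gives C(7,2) = 21. Together 111.
Add back pairs where two caps are both exceeded: 10 + 1 + 1 = 12.
By inclusion–exclusion the count is 105 − 111 + 12 = 6.

6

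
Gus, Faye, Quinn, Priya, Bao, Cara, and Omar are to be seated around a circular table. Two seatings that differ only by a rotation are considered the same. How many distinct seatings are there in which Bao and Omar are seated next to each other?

Treat {Bao, Omar} as one unit (2 internal orders) and seat the resulting 6 units around the table: (5)! circular arrangements.
So 2 × (5)! = 2 × 120 = 240.

240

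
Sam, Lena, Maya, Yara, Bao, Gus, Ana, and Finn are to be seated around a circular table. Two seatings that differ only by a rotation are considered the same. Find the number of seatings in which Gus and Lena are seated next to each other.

1440

Glue Gus and Lena into a block (2 internal orders). Seating 7 units around a circle gives (6)! arrangements.
So 2 × (6)! = 2 × 720 = 1440.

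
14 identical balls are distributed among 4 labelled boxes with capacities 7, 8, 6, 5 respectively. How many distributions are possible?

Without the upper bounds there are C(17,3) = 680 ways to split 14 among 4 boxes.
Subtract solutions that violate a single cap (substitute x_i' = x_i − (cap_i+1)): x_1 ≥ 8 gives C(9,3) = 84; x_2 ≥ 9 gives C(8,3) = 56; x_3 ≥ 7 gives C(10,3) = 120; x_4 ≥ 6 gives C(11,3) = 165. Together 425.
Add back pairs where two caps are both exceeded: 0 + 0 + 1 + 0 + 0 + 4 = 5.
By inclusion–exclusion the count is 680 − 425 + 5 = 260.

260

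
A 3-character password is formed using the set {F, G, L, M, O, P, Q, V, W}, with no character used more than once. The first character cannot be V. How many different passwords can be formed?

The first character has 9−1 = 8 choices (anything except V).
The remaining 2 characters are filled from the other 8 symbols without repetition: 8 × 7 = 56.
Total: 8 × 56 = 448.

448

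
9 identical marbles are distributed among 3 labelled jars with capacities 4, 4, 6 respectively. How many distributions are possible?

19

Ignoring the caps, the number of non-negative solutions to x_1+…+x_3 = 9 is C(11,2) = 55.
Subtract solutions that violate a single cap (substitute x_i' = x_i − (cap_i+1)): x_1 ≥ 5 gives C(6,2) = 15; x_2 ≥ 5 gives C(6,2) = 15; x_3 ≥ 7 gives C(4,2) = 6. Together 36.
No two caps can be exceeded simultaneously, so the pair terms are all 0.
By inclusion–exclusion the count is 55 − 36 + 0 = 19.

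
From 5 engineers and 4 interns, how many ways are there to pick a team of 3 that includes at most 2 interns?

80

Split by how many interns are chosen (0 through 2).
Sum: C(4,0)·C(5,3) + C(4,1)·C(5,2) + C(4,2)·C(5,1) = 10 + 40 + 30 = 80.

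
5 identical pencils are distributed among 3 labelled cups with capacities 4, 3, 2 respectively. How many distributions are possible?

11

Without the upper bounds there are C(7,2) = 21 ways to split 5 among 3 cups.
Subtract solutions that violate a single cap (substitute x_i' = x_i − (cap_i+1)): x_1 ≥ 5 gives C(2,2) = 1; x_2 ≥ 4 gives C(3,2) = 3; x_3 ≥ 3 gives C(4,2) = 6. Together 10.
No two caps can be exceeded simultaneously, so the pair terms are all 0.
By inclusion–exclusion the count is 21 − 10 + 0 = 11.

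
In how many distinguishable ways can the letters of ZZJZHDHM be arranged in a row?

3360

ZZJZHDHM has 8 letters with H appearing twice and Z appearing 3 times.
The number of distinct arrangements is 8!/(3!·2!) = 40320/12 = 3360.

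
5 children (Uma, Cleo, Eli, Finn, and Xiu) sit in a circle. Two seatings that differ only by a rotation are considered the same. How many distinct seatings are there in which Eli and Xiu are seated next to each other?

Treat {Eli, Xiu} as one unit (2 internal orders) and seat the resulting 4 units around the table: (3)! circular arrangements.
So 2 × (3)! = 2 × 6 = 12.

12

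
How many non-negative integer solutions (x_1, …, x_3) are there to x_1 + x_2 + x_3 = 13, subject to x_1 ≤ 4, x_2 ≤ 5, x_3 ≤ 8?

15

Without the upper bounds there are C(15,2) = 105 ways to split 13 among 3 variables.
Subtract solutions that violate a single cap (substitute x_i' = x_i − (cap_i+1)): x_1 ≥ 5 gives C(10,2) = 45; x_2 ≥ 6 gives C(9,2) = 36; x_3 ≥ 9 gives C(6,2) = 15. Together 96.
Add back pairs where two caps are both exceeded: 6 + 0 + 0 = 6.
By inclusion–exclusion the count is 105 − 96 + 6 = 15.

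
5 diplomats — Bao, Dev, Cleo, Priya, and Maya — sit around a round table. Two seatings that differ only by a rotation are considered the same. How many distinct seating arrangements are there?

24

Around a circle, 5 distinct people have 5!/5 = (4)! = 24 rotationally distinct seatings.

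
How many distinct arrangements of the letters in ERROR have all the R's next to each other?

Treat the 3 copies of R as a single block. The multiset to arrange is then {RRR, E, O}, 3 items in all.
All 3 items are distinct, so there are (3)! = 6 arrangements.

6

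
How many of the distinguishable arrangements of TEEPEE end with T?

Fix T in the last position and arrange the remaining 5 letters.
Those 5 letters have E appearing 4 times, giving (5)!/(4!) = 5.

5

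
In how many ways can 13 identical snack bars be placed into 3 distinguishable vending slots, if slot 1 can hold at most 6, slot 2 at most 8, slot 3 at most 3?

By stars and bars, unrestricted non-negative solutions to x_1+…+x_3 = 13 number C(13+2,2) = 105.
Subtract solutions that violate a single cap (substitute x_i' = x_i − (cap_i+1)): x_1 ≥ 7 gives C(8,2) = 28; x_2 ≥ 9 gives C(6,2) = 15; x_3 ≥ 4 gives C(11,2) = 55. Together 98.
Add back pairs where two caps are both exceeded: 0 + 6 + 1 = 7.
By inclusion–exclusion the count is 105 − 98 + 7 = 14.

14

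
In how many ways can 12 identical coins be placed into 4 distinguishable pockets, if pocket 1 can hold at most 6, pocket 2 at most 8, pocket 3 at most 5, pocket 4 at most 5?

By stars and bars, unrestricted non-negative solutions to x_1+…+x_4 = 12 number C(12+3,3) = 455.
Subtract solutions that violate a single cap (substitute x_i' = x_i − (cap_i+1)): x_1 ≥ 7 gives C(8,3) = 56; x_2 ≥ 9 gives C(6,3) = 20; x_3 ≥ 6 gives C(9,3) = 84; x_4 ≥ 6 gives C(9,3) = 84. Together 244.
Add back pairs where two caps are both exceeded: 0 + 0 + 0 + 0 + 0 + 1 = 1.
By inclusion–exclusion the count is 455 − 244 + 1 = 212.

212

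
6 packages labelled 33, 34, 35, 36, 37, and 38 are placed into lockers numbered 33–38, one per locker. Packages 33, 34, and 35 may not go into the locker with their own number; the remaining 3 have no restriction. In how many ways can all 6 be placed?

426

Let Aᵢ (for i ∈ {33, 34, 35}) be the placements that put package i in its forbidden locker. Any j of these fix j positions, leaving (6−j)! ways to fill the rest, and there are C(3,j) ways to pick which j.
By inclusion–exclusion, the number of valid placements is Σ_{j=0}^{3} (−1)^j C(3,j)·(6−j)!.
Computing: 720 − 360 + 72 − 6 = 426.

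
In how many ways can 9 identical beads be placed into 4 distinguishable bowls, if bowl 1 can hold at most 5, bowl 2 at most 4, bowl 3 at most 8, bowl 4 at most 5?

144

Without the upper bounds there are C(12,3) = 220 ways to split 9 among 4 bowls.
Subtract solutions that violate a single cap (substitute x_i' = x_i − (cap_i+1)): x_1 ≥ 6 gives C(6,3) = 20; x_2 ≥ 5 gives C(7,3) = 35; x_3 ≥ 9 gives C(3,3) = 1; x_4 ≥ 6 gives C(6,3) = 20. Together 76.
No two caps can be exceeded simultaneously, so the pair terms are all 0.
By inclusion–exclusion the count is 220 − 76 + 0 = 144.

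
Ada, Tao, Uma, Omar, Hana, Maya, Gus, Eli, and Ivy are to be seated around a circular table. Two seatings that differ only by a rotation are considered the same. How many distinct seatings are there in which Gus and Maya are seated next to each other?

Glue Gus and Maya into a block (2 internal orders). Seating 8 units around a circle gives (7)! arrangements.
So 2 × (7)! = 2 × 5040 = 10080.

10080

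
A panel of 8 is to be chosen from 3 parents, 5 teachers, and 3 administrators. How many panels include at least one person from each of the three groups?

Unrestricted: C(11,8) = 165 ways to pick any 8 of the 11.
Subtract selections that omit an entire group: no parents → C(8,8) = 1; no teachers → C(6,8) = 0; no administrators → C(8,8) = 1.
Add back selections omitting two groups (i.e. drawn from a single group): C(3,8) + C(5,8) + C(3,8) = 0.
By inclusion–exclusion: 165 − 2 + 0 = 163.

163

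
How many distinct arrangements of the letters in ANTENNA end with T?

With the last slot taken by T, it remains to arrange the other 6 letters (ANENNA).
Those 6 letters have A appearing twice and N appearing 3 times, giving (6)!/(3!·2!) = 60.

60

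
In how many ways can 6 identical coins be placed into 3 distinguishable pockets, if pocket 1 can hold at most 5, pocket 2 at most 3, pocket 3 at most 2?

By stars and bars, unrestricted non-negative solutions to x_1+…+x_3 = 6 number C(6+2,2) = 28.
Subtract solutions that violate a single cap (substitute x_i' = x_i − (cap_i+1)): x_1 ≥ 6 gives C(2,2) = 1; x_2 ≥ 4 gives C(4,2) = 6; x_3 ≥ 3 gives C(5,2) = 10. Together 17.
No two caps can be exceeded simultaneously, so the pair terms are all 0.
By inclusion–exclusion the count is 28 − 17 + 0 = 11.

11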